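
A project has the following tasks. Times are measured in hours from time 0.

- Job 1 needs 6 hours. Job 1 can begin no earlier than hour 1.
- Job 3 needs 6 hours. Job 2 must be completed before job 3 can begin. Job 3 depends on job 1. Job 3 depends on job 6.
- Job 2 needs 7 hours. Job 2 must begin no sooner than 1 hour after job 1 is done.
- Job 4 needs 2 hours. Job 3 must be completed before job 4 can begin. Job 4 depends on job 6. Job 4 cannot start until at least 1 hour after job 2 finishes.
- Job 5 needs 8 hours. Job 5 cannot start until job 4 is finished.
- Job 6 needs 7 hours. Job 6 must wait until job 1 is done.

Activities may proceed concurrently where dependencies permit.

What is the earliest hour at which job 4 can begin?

Job 1 cannot begin until its own release at hour 1. It runs from hour 1 to 1 + 6 = hour 7.
Job 6 cannot begin until job 1 (finishes hour 7). It runs from hour 7 to 7 + 7 = hour 14.
Job 2 cannot begin until job 1 (finishes hour 7, plus 1-hour gap → hour 8). It runs from hour 8 to 8 + 7 = hour 15.
For job 3: job 2 (finishes hour 15); job 1 (finishes hour 7); job 6 (finishes hour 14). Taking the maximum gives a start of hour 15, and it finishes at 15 + 6 = hour 21.
Job 4 waits on job 3 (finishes hour 21); job 6 (finishes hour 14); job 2 (finishes hour 15, plus 1-hour gap → hour 16). The latest of these is hour 21, which is the earliest job 4 can start.

21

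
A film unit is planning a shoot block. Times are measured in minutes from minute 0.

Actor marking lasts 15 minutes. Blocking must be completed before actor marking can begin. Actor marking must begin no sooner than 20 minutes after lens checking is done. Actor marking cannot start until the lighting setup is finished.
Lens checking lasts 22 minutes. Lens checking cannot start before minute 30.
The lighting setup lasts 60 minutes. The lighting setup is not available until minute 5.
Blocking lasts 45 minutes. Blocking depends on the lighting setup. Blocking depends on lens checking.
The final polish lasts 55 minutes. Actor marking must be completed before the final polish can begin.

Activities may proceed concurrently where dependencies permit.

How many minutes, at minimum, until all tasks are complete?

180

Lens checking cannot begin until its own release at minute 30. It runs from minute 30 to 30 + 22 = minute 52.
The lighting setup waits on its own release at minute 5, so it starts at minute 5 and finishes at 5 + 60 = minute 65.
Blocking cannot start until the lighting setup (finishes minute 65); lens checking (finishes minute 52). The controlling bound is minute 65, so blocking finishes at 65 + 45 = minute 110.
Actor marking has to wait for blocking (finishes minute 110); lens checking (finishes minute 52, plus 20-minute gap → minute 72); the lighting setup (finishes minute 65). The latest of these is minute 110, so actor marking runs minute 110 to 110 + 15 = minute 125.
After actor marking (finishes minute 125), the final polish can start at minute 125 and finishes at minute 180.
All tasks are finished once the last one completes. Finish times: The lighting setup at 65, Lens checking at 52, Blocking at 110, Actor marking at 125, The final polish at 180. The latest is minute 180.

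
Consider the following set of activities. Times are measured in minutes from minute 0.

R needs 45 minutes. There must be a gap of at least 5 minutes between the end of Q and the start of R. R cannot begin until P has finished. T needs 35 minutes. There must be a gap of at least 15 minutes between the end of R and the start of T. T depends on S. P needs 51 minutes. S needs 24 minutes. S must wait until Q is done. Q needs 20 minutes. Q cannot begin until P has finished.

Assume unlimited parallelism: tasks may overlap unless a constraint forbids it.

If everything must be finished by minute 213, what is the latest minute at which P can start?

T has no dependents, so it just needs to finish by minute 213. Starting by 213 − 35 = minute 178 achieves that.
R must finish before T (must start by minute 178, minus 15-minute gap → minute 163). With a 45-minute duration, R must start by 163 − 45 = minute 118.
Since T (must start by minute 178) depends on it, S must finish by minute 178. Backing off its 24-minute duration gives a latest start of minute 154.
Q has several dependents: R (must start by minute 118, minus 5-minute gap → minute 113); S (must start by minute 154). The earliest of those limits is minute 113, so Q must start by 113 − 20 = minute 93.
P must finish in time for Q (must start by minute 93); R (must start by minute 118). The tightest is minute 93, so P must start by 93 − 51 = minute 42.

42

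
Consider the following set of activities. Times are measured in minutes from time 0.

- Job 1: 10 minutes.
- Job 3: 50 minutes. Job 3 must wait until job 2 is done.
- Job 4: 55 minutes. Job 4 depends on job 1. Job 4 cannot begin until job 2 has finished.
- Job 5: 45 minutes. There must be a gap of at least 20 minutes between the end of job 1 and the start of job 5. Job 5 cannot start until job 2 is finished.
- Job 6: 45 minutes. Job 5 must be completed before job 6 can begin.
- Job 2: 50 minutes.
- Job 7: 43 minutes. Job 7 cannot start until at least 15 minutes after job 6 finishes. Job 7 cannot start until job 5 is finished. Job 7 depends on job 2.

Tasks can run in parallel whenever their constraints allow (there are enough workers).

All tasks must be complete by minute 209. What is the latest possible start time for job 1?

Job 4 has no dependents, so it just needs to finish by minute 209. Starting by 209 − 55 = minute 154 achieves that.
Job 7 must finish by minute 209; it takes 43 minutes, so it must start by 209 − 43 = minute 166.
Job 6 must finish before job 7 (must start by minute 166, minus 15-minute gap → minute 151). With a 45-minute duration, job 6 must start by 151 − 45 = minute 106.
Job 5 has several dependents: job 6 (must start by minute 106); job 7 (must start by minute 166). The earliest of those limits is minute 106, so job 5 must start by 106 − 45 = minute 61.
Job 1 feeds job 4 (must start by minute 154); job 5 (must start by minute 61, minus 20-minute gap → minute 41). Taking the minimum, job 1 must finish by minute 41 and start by 41 − 10 = minute 31.

31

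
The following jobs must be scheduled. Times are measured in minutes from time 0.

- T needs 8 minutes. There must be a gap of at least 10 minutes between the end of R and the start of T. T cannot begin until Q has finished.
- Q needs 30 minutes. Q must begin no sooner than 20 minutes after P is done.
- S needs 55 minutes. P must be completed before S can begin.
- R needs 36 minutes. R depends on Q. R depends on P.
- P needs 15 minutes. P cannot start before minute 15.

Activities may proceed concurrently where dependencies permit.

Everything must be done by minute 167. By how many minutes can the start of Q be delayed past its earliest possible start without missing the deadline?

33

P waits on its own release at minute 15, so it starts at minute 15 and finishes at 15 + 15 = minute 30.
Q waits on P (finishes minute 30, plus 20-minute gap → minute 50), so it starts at minute 50 and finishes at 50 + 30 = minute 80.

Working backward from the deadline:
T has no dependents, so it just needs to finish by minute 167. Starting by 167 − 8 = minute 159 achieves that.
R feeds into T (must start by minute 159, minus 10-minute gap → minute 149); so R must finish by minute 149 and therefore start by minute 113.
Q must finish in time for R (must start by minute 113); T (must start by minute 159). The tightest is minute 113, so Q must start by 113 − 30 = minute 83.
So Q can start as early as minute 50 and as late as minute 83, giving 83 − 50 = 33 minutes of slack.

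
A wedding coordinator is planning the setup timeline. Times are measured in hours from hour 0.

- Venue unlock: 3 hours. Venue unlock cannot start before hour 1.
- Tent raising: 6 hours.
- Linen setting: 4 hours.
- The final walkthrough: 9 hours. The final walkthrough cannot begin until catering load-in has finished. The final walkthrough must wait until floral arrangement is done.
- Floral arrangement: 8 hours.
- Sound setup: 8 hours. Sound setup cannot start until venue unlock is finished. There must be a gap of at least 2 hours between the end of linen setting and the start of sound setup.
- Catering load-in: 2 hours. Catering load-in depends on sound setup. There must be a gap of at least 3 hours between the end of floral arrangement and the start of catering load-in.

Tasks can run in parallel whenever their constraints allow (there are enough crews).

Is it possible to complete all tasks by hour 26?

Floral arrangement can start immediately at hour 0; it finishes at hour 8.
Nothing blocks linen setting, so it runs from hour 0 to hour 4.
Tent raising has no prerequisites, so it starts at hour 0 and finishes at hour 6.
Venue unlock waits on its own release at hour 1, so it starts at hour 1 and finishes at 1 + 3 = hour 4.
Sound setup has to wait for venue unlock (finishes hour 4); linen setting (finishes hour 4, plus 2-hour gap → hour 6). The latest of these is hour 6, so sound setup runs hour 6 to 6 + 8 = hour 14.
Catering load-in has to wait for sound setup (finishes hour 14); floral arrangement (finishes hour 8, plus 3-hour gap → hour 11). The latest of these is hour 14, so catering load-in runs hour 14 to 14 + 2 = hour 16.
The final walkthrough needs all of catering load-in (finishes hour 16); floral arrangement (finishes hour 8). That puts its earliest start at hour 16; it finishes at 16 + 9 = hour 25.
Every task is finished by hour 25, which is no later than the deadline of 26, so the schedule is feasible.

Yes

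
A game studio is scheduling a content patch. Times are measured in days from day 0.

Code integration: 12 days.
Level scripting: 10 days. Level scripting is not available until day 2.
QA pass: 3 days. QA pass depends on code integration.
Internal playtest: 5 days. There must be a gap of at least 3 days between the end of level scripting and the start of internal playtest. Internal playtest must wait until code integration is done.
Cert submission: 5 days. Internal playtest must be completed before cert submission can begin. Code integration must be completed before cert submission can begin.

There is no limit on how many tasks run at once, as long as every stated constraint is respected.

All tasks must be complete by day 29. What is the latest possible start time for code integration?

7

Cert submission must finish by day 29; it takes 5 days, so it must start by 29 − 5 = day 24.
Internal playtest feeds into cert submission (must start by day 24); so internal playtest must finish by day 24 and therefore start by day 19.
Nothing follows QA pass; the deadline of day 29 is its only limit. It must start by 29 − 3 = day 26.
For code integration: internal playtest (must start by day 19); QA pass (must start by day 26); cert submission (must start by day 24). The most restrictive is day 19; with a 12-day duration, code integration must start by day 7.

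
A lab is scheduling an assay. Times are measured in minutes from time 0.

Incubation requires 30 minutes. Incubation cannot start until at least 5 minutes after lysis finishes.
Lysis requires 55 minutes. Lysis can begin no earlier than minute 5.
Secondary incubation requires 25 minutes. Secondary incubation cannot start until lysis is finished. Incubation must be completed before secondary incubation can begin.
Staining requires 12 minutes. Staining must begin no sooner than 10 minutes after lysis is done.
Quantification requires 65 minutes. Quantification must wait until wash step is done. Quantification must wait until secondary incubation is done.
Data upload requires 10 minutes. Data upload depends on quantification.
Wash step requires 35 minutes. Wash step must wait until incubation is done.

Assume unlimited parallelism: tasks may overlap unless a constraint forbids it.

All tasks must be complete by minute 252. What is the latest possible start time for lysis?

52

Data upload must finish by minute 252; it takes 10 minutes, so it must start by 252 − 10 = minute 242.
Quantification feeds into data upload (must start by minute 242); so quantification must finish by minute 242 and therefore start by minute 177.
Wash step has to be done before quantification (must start by minute 177). That means finishing by minute 177, i.e. starting by 177 − 35 = minute 142.
Secondary incubation must finish before quantification (must start by minute 177). With a 25-minute duration, secondary incubation must start by 177 − 25 = minute 152.
Incubation feeds wash step (must start by minute 142); secondary incubation (must start by minute 152). Taking the minimum, incubation must finish by minute 142 and start by 142 − 30 = minute 112.
To finish by minute 252, staining (duration 12) must start no later than minute 240.
Lysis must finish in time for incubation (must start by minute 112, minus 5-minute gap → minute 107); staining (must start by minute 240, minus 10-minute gap → minute 230); secondary incubation (must start by minute 152). The tightest is minute 107, so lysis must start by 107 − 55 = minute 52.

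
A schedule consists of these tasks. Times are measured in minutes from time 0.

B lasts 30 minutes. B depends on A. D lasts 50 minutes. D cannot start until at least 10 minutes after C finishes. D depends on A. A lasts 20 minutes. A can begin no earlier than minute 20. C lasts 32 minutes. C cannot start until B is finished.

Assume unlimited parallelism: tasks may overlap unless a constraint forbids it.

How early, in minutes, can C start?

After its own release at minute 20, A can start at minute 20 and finishes at minute 40.
After A (finishes minute 40), B can start at minute 40 and finishes at minute 70.
C waits on B (finishes minute 70), so the earliest it can start is minute 70.

70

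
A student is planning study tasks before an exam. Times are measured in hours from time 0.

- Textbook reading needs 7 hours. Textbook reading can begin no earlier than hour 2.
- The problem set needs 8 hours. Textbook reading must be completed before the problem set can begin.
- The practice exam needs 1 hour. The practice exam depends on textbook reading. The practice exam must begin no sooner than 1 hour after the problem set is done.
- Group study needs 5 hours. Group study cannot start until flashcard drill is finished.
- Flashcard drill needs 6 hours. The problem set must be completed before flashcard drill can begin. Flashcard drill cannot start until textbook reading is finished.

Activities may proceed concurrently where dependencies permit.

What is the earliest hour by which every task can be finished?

After its own release at hour 2, textbook reading can start at hour 2 and finishes at hour 9.
The problem set cannot begin until textbook reading (finishes hour 9). It runs from hour 9 to 9 + 8 = hour 17.
The practice exam needs all of textbook reading (finishes hour 9); the problem set (finishes hour 17, plus 1-hour gap → hour 18). That puts its earliest start at hour 18; it finishes at 18 + 1 = hour 19.
Flashcard drill needs all of the problem set (finishes hour 17); textbook reading (finishes hour 9). That puts its earliest start at hour 17; it finishes at 17 + 6 = hour 23.
Group study waits on flashcard drill (finishes hour 23), so it starts at hour 23 and finishes at 23 + 5 = hour 28.
All tasks are finished once the last one completes. Finish times: Textbook reading at 9, The problem set at 17, Flashcard drill at 23, The practice exam at 19, Group study at 28. The latest is hour 28.

28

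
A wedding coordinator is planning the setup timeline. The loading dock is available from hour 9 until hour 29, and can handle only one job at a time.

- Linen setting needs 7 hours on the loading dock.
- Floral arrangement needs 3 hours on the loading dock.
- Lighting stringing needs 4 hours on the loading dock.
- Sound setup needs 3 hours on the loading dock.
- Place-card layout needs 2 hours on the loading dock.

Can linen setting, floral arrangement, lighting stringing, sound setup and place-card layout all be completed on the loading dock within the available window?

Yes

The loading dock window is 29 − 9 = 20 hours.
Running back to back, the jobs need 7 + 3 + 4 + 3 + 2 = 19 hours on the loading dock.
Since 19 ≤ 20, they fit within the window.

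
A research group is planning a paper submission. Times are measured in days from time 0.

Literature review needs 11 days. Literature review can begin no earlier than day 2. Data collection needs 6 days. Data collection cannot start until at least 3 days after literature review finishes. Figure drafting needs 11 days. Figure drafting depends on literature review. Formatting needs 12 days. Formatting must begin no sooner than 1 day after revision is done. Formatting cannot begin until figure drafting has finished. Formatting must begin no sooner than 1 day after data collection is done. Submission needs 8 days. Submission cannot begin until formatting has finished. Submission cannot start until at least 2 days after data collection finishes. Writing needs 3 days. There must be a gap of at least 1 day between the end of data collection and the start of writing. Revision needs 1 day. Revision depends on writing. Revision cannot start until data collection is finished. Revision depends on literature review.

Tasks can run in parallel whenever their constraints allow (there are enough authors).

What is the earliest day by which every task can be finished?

Literature review waits on its own release at day 2, so it starts at day 2 and finishes at 2 + 11 = day 13.
Figure drafting waits on literature review (finishes day 13), so it starts at day 13 and finishes at 13 + 11 = day 24.
After literature review (finishes day 13, plus 3-day gap → day 16), data collection can start at day 16 and finishes at day 22.
After data collection (finishes day 22, plus 1-day gap → day 23), writing can start at day 23 and finishes at day 26.
Revision cannot start until writing (finishes day 26); data collection (finishes day 22); literature review (finishes day 13). The controlling bound is day 26, so revision finishes at 26 + 1 = day 27.
Formatting has to wait for revision (finishes day 27, plus 1-day gap → day 28); figure drafting (finishes day 24); data collection (finishes day 22, plus 1-day gap → day 23). The latest of these is day 28, so formatting runs day 28 to 28 + 12 = day 40.
Submission has to wait for formatting (finishes day 40); data collection (finishes day 22, plus 2-day gap → day 24). The latest of these is day 40, so submission runs day 40 to 40 + 8 = day 48.
All tasks are finished once the last one completes. Finish times: Literature review at 13, Data collection at 22, Figure drafting at 24, Writing at 26, Revision at 27, Formatting at 40, Submission at 48. The latest is day 48.

48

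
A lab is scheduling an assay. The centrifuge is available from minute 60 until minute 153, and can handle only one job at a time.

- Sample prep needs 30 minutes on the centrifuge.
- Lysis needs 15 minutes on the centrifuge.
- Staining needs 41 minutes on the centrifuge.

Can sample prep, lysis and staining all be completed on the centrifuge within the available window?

The centrifuge window is 153 − 60 = 93 minutes.
Running back to back, the jobs need 30 + 15 + 41 = 86 minutes on the centrifuge.
Since 86 ≤ 93, they fit within the window.

Yes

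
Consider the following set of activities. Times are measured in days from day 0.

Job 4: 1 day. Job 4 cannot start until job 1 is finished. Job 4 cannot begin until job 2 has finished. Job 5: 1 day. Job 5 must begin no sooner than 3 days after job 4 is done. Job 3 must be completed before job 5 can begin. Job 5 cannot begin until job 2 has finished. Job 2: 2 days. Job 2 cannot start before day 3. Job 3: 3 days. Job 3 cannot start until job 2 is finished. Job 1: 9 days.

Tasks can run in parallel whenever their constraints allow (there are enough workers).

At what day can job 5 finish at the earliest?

After its own release at day 3, job 2 can start at day 3 and finishes at day 5.
Job 3 cannot begin until job 2 (finishes day 5). It runs from day 5 to 5 + 3 = day 8.
Nothing blocks job 1, so it runs from day 0 to day 9.
For job 4: job 1 (finishes day 9); job 2 (finishes day 5). Taking the maximum gives a start of day 9, and it finishes at 9 + 1 = day 10.
For job 5: job 4 (finishes day 10, plus 3-day gap → day 13); job 3 (finishes day 8); job 2 (finishes day 5). Taking the maximum gives a start of day 13, and it finishes at 13 + 1 = day 14.

14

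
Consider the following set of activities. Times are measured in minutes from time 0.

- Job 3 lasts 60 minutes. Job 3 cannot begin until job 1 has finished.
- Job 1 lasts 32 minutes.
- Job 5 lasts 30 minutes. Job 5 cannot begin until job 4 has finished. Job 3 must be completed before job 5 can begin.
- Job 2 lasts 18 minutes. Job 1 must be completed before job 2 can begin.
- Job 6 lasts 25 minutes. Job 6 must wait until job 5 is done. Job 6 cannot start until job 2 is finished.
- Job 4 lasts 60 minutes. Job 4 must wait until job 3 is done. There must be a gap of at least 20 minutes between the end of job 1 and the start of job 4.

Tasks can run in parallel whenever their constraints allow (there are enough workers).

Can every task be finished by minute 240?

Job 1 can start immediately at minute 0; it finishes at minute 32.
After job 1 (finishes minute 32), job 3 can start at minute 32 and finishes at minute 92.
Job 4 needs all of job 3 (finishes minute 92); job 1 (finishes minute 32, plus 20-minute gap → minute 52). That puts its earliest start at minute 92; it finishes at 92 + 60 = minute 152.
For job 5: job 4 (finishes minute 152); job 3 (finishes minute 92). Taking the maximum gives a start of minute 152, and it finishes at 152 + 30 = minute 182.
Job 2 cannot begin until job 1 (finishes minute 32). It runs from minute 32 to 32 + 18 = minute 50.
Job 6 needs all of job 5 (finishes minute 182); job 2 (finishes minute 50). That puts its earliest start at minute 182; it finishes at 182 + 25 = minute 207.
Every task is finished by minute 207, which is no later than the deadline of 240, so the schedule is feasible.

Yes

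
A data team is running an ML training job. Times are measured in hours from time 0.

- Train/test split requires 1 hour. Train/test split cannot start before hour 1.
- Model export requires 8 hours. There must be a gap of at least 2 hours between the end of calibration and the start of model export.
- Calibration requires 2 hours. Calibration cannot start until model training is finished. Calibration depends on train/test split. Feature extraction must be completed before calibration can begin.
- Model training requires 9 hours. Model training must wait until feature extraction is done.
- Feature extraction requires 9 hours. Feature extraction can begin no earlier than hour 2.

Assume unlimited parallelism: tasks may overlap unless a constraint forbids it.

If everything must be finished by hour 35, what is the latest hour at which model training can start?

14

Nothing follows model export; the deadline of hour 35 is its only limit. It must start by 35 − 8 = hour 27.
Since model export (must start by hour 27, minus 2-hour gap → hour 25) depends on it, calibration must finish by hour 25. Backing off its 2-hour duration gives a latest start of hour 23.
Since calibration (must start by hour 23) depends on it, model training must finish by hour 23. Backing off its 9-hour duration gives a latest start of hour 14.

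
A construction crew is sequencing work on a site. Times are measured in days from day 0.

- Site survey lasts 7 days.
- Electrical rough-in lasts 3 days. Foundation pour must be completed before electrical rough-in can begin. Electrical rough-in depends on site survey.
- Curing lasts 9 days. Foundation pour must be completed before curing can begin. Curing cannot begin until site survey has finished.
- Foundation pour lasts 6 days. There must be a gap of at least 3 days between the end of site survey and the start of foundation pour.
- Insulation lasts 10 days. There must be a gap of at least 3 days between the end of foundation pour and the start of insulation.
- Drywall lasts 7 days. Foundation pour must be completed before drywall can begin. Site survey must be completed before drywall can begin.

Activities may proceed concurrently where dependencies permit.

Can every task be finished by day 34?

Yes

Nothing blocks site survey, so it runs from day 0 to day 7.
Foundation pour waits on site survey (finishes day 7, plus 3-day gap → day 10), so it starts at day 10 and finishes at 10 + 6 = day 16.
Drywall needs all of foundation pour (finishes day 16); site survey (finishes day 7). That puts its earliest start at day 16; it finishes at 16 + 7 = day 23.
Insulation waits on foundation pour (finishes day 16, plus 3-day gap → day 19), so it starts at day 19 and finishes at 19 + 10 = day 29.
For electrical rough-in: foundation pour (finishes day 16); site survey (finishes day 7). Taking the maximum gives a start of day 16, and it finishes at 16 + 3 = day 19.
For curing: foundation pour (finishes day 16); site survey (finishes day 7). Taking the maximum gives a start of day 16, and it finishes at 16 + 9 = day 25.
Every task is finished by day 29, which is no later than the deadline of 34, so the schedule is feasible.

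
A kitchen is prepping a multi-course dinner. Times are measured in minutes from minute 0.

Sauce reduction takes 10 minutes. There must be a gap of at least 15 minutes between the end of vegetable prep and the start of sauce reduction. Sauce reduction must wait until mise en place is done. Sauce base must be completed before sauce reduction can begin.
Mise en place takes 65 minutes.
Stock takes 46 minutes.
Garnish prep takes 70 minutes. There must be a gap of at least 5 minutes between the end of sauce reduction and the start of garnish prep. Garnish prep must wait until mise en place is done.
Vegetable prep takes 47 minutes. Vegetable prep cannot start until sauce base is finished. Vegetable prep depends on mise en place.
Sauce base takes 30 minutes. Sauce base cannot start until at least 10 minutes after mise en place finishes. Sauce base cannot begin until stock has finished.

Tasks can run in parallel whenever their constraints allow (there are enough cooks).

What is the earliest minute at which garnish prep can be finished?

Nothing blocks stock, so it runs from minute 0 to minute 46.
Mise en place has no prerequisites, so it starts at minute 0 and finishes at minute 65.
Sauce base cannot start until mise en place (finishes minute 65, plus 10-minute gap → minute 75); stock (finishes minute 46). The controlling bound is minute 75, so sauce base finishes at 75 + 30 = minute 105.
Vegetable prep needs all of sauce base (finishes minute 105); mise en place (finishes minute 65). That puts its earliest start at minute 105; it finishes at 105 + 47 = minute 152.
For sauce reduction: vegetable prep (finishes minute 152, plus 15-minute gap → minute 167); mise en place (finishes minute 65); sauce base (finishes minute 105). Taking the maximum gives a start of minute 167, and it finishes at 167 + 10 = minute 177.
Garnish prep has to wait for sauce reduction (finishes minute 177, plus 5-minute gap → minute 182); mise en place (finishes minute 65). The latest of these is minute 182, so garnish prep runs minute 182 to 182 + 70 = minute 252.

252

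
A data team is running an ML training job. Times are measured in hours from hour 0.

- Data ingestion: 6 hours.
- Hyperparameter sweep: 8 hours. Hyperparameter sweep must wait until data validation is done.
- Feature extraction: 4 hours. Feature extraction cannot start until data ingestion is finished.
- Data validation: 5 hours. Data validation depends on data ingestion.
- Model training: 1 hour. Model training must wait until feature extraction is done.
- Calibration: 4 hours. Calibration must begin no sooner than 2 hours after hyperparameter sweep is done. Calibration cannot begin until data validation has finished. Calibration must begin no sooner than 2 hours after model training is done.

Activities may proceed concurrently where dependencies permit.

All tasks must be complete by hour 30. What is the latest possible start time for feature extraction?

Calibration must finish by hour 30; it takes 4 hours, so it must start by 30 − 4 = hour 26.
Since calibration (must start by hour 26, minus 2-hour gap → hour 24) depends on it, model training must finish by hour 24. Backing off its 1-hour duration gives a latest start of hour 23.
Since model training (must start by hour 23) depends on it, feature extraction must finish by hour 23. Backing off its 4-hour duration gives a latest start of hour 19.

19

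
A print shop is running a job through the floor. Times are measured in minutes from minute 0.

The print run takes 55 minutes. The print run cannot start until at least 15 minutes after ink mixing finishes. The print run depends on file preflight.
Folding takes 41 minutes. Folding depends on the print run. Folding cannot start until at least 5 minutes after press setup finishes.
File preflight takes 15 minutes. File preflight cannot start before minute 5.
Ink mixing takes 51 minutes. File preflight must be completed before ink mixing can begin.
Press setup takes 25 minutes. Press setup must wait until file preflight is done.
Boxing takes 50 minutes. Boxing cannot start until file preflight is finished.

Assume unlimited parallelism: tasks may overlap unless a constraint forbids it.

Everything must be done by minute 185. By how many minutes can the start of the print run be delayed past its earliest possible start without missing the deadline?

3

File preflight waits on its own release at minute 5, so it starts at minute 5 and finishes at 5 + 15 = minute 20.
Ink mixing cannot begin until file preflight (finishes minute 20). It runs from minute 20 to 20 + 51 = minute 71.
The print run needs all of ink mixing (finishes minute 71, plus 15-minute gap → minute 86); file preflight (finishes minute 20). That puts its earliest start at minute 86; it finishes at 86 + 55 = minute 141.

Working backward from the deadline:
To finish by minute 185, folding (duration 41) must start no later than minute 144.
The print run has to be done before folding (must start by minute 144). That means finishing by minute 144, i.e. starting by 144 − 55 = minute 89.
So the print run can start as early as minute 86 and as late as minute 89, giving 89 − 86 = 3 minutes of slack.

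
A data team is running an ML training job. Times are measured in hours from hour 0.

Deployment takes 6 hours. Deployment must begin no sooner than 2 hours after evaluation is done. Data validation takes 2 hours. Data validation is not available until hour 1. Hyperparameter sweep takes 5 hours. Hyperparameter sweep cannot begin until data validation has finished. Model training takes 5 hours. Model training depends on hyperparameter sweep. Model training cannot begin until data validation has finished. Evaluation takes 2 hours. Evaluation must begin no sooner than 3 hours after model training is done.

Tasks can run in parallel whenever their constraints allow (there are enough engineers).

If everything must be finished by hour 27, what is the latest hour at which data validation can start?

Deployment has no dependents, so it just needs to finish by hour 27. Starting by 27 − 6 = hour 21 achieves that.
Evaluation has to be done before deployment (must start by hour 21, minus 2-hour gap → hour 19). That means finishing by hour 19, i.e. starting by 19 − 2 = hour 17.
Model training must finish before evaluation (must start by hour 17, minus 3-hour gap → hour 14). With a 5-hour duration, model training must start by 14 − 5 = hour 9.
Hyperparameter sweep has to be done before model training (must start by hour 9). That means finishing by hour 9, i.e. starting by 9 − 5 = hour 4.
Data validation feeds hyperparameter sweep (must start by hour 4); model training (must start by hour 9). Taking the minimum, data validation must finish by hour 4 and start by 4 − 2 = hour 2.

2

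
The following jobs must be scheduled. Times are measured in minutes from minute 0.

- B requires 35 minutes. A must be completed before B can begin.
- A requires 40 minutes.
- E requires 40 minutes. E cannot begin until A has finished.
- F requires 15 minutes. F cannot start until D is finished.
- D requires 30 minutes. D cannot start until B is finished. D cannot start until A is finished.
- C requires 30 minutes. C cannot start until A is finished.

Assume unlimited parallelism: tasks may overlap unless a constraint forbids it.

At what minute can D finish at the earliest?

105

A has no prerequisites, so it starts at minute 0 and finishes at minute 40.
After A (finishes minute 40), B can start at minute 40 and finishes at minute 75.
D needs all of B (finishes minute 75); A (finishes minute 40). That puts its earliest start at minute 75; it finishes at 75 + 30 = minute 105.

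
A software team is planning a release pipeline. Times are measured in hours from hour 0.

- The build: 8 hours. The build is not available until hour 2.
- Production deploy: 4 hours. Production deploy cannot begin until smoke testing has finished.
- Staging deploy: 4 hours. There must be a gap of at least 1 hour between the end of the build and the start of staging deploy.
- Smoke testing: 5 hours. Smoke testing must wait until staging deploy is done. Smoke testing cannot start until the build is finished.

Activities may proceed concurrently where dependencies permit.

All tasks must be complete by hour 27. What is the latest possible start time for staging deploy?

Production deploy has no dependents, so it just needs to finish by hour 27. Starting by 27 − 4 = hour 23 achieves that.
Smoke testing must finish before production deploy (must start by hour 23). With a 5-hour duration, smoke testing must start by 23 − 5 = hour 18.
Staging deploy has to be done before smoke testing (must start by hour 18). That means finishing by hour 18, i.e. starting by 18 − 4 = hour 14.

14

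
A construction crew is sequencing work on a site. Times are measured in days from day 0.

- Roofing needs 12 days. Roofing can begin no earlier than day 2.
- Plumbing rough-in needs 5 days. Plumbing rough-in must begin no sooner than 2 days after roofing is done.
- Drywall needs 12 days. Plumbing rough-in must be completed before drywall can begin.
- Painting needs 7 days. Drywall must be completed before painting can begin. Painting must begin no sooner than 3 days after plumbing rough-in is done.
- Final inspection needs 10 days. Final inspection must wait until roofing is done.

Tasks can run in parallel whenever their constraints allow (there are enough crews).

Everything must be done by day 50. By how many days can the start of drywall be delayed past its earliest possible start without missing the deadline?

10

Roofing waits on its own release at day 2, so it starts at day 2 and finishes at 2 + 12 = day 14.
After roofing (finishes day 14, plus 2-day gap → day 16), plumbing rough-in can start at day 16 and finishes at day 21.
Drywall waits on plumbing rough-in (finishes day 21), so it starts at day 21 and finishes at 21 + 12 = day 33.

Working backward from the deadline:
Painting must finish by day 50; it takes 7 days, so it must start by 50 − 7 = day 43.
Since painting (must start by day 43) depends on it, drywall must finish by day 43. Backing off its 12-day duration gives a latest start of day 31.
So drywall can start as early as day 21 and as late as day 31, giving 31 − 21 = 10 days of slack.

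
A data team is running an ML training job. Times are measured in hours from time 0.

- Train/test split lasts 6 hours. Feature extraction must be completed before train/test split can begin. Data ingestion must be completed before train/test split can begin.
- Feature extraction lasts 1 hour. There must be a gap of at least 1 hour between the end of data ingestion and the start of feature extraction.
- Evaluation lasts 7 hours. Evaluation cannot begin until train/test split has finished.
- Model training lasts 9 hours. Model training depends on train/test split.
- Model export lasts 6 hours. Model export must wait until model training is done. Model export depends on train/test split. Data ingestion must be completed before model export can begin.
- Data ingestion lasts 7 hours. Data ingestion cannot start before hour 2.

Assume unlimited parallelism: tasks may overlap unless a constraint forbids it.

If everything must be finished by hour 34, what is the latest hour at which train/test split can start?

Nothing follows model export; the deadline of hour 34 is its only limit. It must start by 34 − 6 = hour 28.
Model training feeds into model export (must start by hour 28); so model training must finish by hour 28 and therefore start by hour 19.
Evaluation has no dependents, so it just needs to finish by hour 34. Starting by 34 − 7 = hour 27 achieves that.
For train/test split: model training (must start by hour 19); evaluation (must start by hour 27); model export (must start by hour 28). The most restrictive is hour 19; with a 6-hour duration, train/test split must start by hour 13.

13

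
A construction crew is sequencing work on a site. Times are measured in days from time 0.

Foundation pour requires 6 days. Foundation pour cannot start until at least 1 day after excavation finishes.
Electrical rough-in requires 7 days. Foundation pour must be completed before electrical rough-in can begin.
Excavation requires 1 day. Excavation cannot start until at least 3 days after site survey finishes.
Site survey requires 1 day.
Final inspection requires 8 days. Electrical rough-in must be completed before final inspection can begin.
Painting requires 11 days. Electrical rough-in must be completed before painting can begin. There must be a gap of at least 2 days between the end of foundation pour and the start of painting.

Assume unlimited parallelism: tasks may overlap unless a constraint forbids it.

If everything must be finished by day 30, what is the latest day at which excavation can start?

Painting must finish by day 30; it takes 11 days, so it must start by 30 − 11 = day 19.
Nothing follows final inspection; the deadline of day 30 is its only limit. It must start by 30 − 8 = day 22.
Electrical rough-in must finish in time for painting (must start by day 19); final inspection (must start by day 22). The tightest is day 19, so electrical rough-in must start by 19 − 7 = day 12.
Foundation pour has several dependents: electrical rough-in (must start by day 12); painting (must start by day 19, minus 2-day gap → day 17). The earliest of those limits is day 12, so foundation pour must start by 12 − 6 = day 6.
Excavation must finish before foundation pour (must start by day 6, minus 1-day gap → day 5). With a 1-day duration, excavation must start by 5 − 1 = day 4.

4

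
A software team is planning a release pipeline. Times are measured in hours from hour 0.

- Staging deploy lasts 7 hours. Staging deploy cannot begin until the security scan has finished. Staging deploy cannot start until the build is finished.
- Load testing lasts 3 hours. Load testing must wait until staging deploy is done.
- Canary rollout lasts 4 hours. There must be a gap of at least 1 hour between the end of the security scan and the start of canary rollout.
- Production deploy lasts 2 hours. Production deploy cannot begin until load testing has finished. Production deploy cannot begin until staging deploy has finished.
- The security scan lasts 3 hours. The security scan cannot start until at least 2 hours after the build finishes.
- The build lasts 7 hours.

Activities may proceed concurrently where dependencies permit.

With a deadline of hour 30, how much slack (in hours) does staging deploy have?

6

The build has no prerequisites, so it starts at hour 0 and finishes at hour 7.
After the build (finishes hour 7, plus 2-hour gap → hour 9), the security scan can start at hour 9 and finishes at hour 12.
Staging deploy needs all of the security scan (finishes hour 12); the build (finishes hour 7). That puts its earliest start at hour 12; it finishes at 12 + 7 = hour 19.

Working backward from the deadline:
Nothing follows production deploy; the deadline of hour 30 is its only limit. It must start by 30 − 2 = hour 28.
Load testing has to be done before production deploy (must start by hour 28). That means finishing by hour 28, i.e. starting by 28 − 3 = hour 25.
Staging deploy must finish in time for load testing (must start by hour 25); production deploy (must start by hour 28). The tightest is hour 25, so staging deploy must start by 25 − 7 = hour 18.
So staging deploy can start as early as hour 12 and as late as hour 18, giving 18 − 12 = 6 hours of slack.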